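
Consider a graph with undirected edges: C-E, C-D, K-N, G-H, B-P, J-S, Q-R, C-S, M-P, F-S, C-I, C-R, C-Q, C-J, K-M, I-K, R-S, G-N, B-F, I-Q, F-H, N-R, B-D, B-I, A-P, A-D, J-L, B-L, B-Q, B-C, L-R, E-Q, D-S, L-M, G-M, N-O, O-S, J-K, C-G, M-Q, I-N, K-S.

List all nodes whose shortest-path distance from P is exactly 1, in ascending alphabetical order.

Level 0: P
Level 1: A, B, M
Level 2: C, D, F, G, I, K, L, Q
Level 3: E, H, J, N, R, S
Level 4: O

A, B, M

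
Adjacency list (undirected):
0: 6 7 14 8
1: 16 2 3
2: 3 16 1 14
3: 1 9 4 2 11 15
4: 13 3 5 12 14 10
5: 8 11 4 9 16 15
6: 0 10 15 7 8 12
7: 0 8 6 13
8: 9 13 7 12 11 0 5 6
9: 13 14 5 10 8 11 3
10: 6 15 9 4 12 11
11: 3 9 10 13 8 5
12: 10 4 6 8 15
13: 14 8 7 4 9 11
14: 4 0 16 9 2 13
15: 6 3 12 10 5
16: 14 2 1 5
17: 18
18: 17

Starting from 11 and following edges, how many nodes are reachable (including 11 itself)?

17

BFS from 11 visits: 11, 3, 5, 8, 9, 10, 13, 1, 2, 4, 15, 16, 0, 6, 7, 12, 14
Reachable nodes: 17 of 19 total.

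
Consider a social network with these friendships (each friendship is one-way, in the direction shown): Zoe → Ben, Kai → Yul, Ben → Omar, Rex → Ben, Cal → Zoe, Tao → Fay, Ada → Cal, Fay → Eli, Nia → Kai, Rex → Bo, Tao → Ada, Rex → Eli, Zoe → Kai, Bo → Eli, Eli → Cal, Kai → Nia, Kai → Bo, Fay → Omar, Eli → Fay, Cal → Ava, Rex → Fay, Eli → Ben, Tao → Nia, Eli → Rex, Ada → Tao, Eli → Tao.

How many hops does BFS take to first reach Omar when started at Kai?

Level 0: Kai
Level 1: Bo, Nia, Yul
Level 2: Eli
Level 3: Ben, Cal, Fay, Rex, Tao
Level 4: Ada, Ava, Omar, Zoe
Omar first appears at level 4.

4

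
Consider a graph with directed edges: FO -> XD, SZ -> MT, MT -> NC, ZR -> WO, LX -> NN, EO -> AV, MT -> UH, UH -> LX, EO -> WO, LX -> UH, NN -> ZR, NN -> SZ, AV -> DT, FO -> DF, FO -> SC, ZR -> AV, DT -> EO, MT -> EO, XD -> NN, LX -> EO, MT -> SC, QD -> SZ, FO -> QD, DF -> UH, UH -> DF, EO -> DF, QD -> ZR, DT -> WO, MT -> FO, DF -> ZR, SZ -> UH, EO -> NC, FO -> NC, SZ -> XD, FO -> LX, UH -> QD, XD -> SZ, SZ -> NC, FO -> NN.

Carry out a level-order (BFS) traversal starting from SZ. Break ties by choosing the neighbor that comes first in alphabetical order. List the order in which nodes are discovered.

SZ → MT → NC → UH → XD → EO → FO → SC → DF → LX → QD → NN → AV → WO → ZR → DT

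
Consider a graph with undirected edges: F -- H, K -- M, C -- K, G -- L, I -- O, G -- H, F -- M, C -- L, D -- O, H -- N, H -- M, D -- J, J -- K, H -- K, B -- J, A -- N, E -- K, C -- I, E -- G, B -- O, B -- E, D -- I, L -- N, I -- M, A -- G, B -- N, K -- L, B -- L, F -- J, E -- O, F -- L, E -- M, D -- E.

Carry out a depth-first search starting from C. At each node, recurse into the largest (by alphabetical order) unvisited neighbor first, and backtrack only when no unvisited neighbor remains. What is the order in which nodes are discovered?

C, L, N, H, M, K, J, F, D, O, I, E, G, A, B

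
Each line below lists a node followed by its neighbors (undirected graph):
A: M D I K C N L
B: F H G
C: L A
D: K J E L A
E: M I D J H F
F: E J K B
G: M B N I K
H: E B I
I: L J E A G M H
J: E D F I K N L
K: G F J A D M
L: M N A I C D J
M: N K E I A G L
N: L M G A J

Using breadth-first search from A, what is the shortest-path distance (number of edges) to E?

2

Level 0: A
Level 1: C, D, I, K, L, M, N
Level 2: E, F, G, H, J
Level 3: B
E first appears at level 2.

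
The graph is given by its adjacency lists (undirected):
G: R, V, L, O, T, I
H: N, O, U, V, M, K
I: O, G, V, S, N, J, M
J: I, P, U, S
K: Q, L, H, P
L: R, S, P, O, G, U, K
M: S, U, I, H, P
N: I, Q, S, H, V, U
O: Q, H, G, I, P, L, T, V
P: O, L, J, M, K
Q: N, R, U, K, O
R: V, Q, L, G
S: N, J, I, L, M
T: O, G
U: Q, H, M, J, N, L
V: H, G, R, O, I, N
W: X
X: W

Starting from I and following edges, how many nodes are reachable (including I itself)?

BFS from I visits: I, G, J, M, N, O, S, V, L, R, T, P, U, H, Q, K
Reachable nodes: 16 of 18 total.

16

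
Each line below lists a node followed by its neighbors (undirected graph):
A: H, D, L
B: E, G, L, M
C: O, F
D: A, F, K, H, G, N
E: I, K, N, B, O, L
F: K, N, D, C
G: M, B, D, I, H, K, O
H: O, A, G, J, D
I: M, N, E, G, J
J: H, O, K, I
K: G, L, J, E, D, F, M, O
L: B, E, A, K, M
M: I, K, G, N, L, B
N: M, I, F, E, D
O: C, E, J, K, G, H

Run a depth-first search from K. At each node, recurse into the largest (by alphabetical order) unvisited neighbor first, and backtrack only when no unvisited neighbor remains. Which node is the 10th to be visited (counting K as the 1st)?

G

Visit K
K → O
O → J
J → I
I → N
N → M
M → L
L → E
E → B
B → G
G → H
H → D
D → F
F → C
D → A

Visit order: K, O, J, I, N, M, L, E, B, G, H, D, F, C, A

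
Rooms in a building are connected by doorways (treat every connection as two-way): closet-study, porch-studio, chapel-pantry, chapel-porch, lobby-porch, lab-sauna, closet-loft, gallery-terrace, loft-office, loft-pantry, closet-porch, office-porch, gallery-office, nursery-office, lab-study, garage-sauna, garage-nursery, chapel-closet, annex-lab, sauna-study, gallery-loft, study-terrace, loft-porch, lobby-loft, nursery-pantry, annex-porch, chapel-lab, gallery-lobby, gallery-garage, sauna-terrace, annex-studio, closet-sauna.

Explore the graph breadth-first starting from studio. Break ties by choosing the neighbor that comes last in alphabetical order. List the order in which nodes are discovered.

studio -> porch -> annex -> office -> loft -> lobby -> closet -> chapel -> lab -> nursery -> gallery -> pantry -> study -> sauna -> garage -> terrace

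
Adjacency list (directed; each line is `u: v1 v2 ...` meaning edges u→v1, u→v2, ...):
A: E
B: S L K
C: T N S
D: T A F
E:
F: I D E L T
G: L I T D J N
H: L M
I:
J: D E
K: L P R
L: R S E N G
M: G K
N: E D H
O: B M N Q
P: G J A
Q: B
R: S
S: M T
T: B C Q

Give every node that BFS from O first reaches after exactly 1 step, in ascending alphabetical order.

B, M, N, Q

Level 0: O
Level 1: B, M, N, Q
Level 2: D, E, G, H, K, L, S
Level 3: A, F, I, J, P, R, T
Level 4: C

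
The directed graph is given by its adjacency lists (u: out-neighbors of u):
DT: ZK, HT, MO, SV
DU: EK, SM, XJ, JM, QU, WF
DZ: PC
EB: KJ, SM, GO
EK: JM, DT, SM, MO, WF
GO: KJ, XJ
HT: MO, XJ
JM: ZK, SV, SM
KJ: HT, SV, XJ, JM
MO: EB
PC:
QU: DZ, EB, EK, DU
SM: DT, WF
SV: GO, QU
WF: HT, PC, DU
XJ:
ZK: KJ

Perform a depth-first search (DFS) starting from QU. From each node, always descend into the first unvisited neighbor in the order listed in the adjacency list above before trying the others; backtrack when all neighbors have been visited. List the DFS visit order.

Visit QU
QU → DZ
DZ → PC
QU → EB
EB → KJ
KJ → HT
HT → MO
HT → XJ
KJ → SV
SV → GO
KJ → JM
JM → ZK
JM → SM
SM → DT
SM → WF
WF → DU
DU → EK

QU, DZ, PC, EB, KJ, HT, MO, XJ, SV, GO, JM, ZK, SM, DT, WF, DU, EK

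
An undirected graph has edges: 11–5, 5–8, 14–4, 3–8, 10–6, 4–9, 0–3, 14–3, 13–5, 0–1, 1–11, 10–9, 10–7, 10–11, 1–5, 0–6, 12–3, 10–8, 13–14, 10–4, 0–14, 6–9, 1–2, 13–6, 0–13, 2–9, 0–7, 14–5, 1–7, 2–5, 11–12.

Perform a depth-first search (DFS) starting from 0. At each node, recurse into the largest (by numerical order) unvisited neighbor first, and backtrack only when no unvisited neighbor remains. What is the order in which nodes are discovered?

0 14 13 6 10 11 12 3 8 5 2 9 4 1 7

Visit 0
0 → 14
14 → 13
13 → 6
6 → 10
10 → 11
11 → 12
12 → 3
3 → 8
8 → 5
5 → 2
2 → 9
9 → 4
2 → 1
1 → 7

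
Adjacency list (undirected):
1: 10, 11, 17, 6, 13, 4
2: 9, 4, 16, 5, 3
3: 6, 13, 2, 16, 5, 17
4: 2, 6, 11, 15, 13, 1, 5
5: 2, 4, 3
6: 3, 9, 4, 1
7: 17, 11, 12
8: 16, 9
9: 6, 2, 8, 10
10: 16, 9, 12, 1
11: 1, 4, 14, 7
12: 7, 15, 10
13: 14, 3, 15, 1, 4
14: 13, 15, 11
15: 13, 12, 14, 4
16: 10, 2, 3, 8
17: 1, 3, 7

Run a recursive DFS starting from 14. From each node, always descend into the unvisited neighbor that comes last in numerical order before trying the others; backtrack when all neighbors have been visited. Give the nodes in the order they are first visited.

14, 15, 13, 4, 11, 7, 17, 3, 16, 10, 12, 9, 8, 6, 1, 2, 5

Visit 14
14 → 15
15 → 13
13 → 4
4 → 11
11 → 7
7 → 17
17 → 3
3 → 16
16 → 10
10 → 12
10 → 9
9 → 8
9 → 6
6 → 1
9 → 2
2 → 5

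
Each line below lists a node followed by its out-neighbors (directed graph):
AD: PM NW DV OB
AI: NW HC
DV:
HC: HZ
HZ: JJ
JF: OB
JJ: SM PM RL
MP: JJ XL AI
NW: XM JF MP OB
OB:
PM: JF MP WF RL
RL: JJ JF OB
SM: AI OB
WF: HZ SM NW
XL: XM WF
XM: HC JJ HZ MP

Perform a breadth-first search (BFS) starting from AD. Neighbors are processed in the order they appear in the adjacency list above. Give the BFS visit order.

Visit AD; enqueue PM, NW, DV, OB → queue [PM, NW, DV, OB]
Visit PM; enqueue JF, MP, WF, RL → queue [NW, DV, OB, JF, MP, WF, RL]
Visit NW; enqueue XM → queue [DV, OB, JF, MP, WF, RL, XM]
Visit DV → queue [OB, JF, MP, WF, RL, XM]
Visit OB → queue [JF, MP, WF, RL, XM]
Visit JF → queue [MP, WF, RL, XM]
Visit MP; enqueue JJ, XL, AI → queue [WF, RL, XM, JJ, XL, AI]
Visit WF; enqueue HZ, SM → queue [RL, XM, JJ, XL, AI, HZ, SM]
Visit RL → queue [XM, JJ, XL, AI, HZ, SM]
Visit XM; enqueue HC → queue [JJ, XL, AI, HZ, SM, HC]
Visit JJ → queue [XL, AI, HZ, SM, HC]
Visit XL → queue [AI, HZ, SM, HC]
Visit AI → queue [HZ, SM, HC]
Visit HZ → queue [SM, HC]
Visit SM → queue [HC]
Visit HC → queue []

AD → PM → NW → DV → OB → JF → MP → WF → RL → XM → JJ → XL → AI → HZ → SM → HC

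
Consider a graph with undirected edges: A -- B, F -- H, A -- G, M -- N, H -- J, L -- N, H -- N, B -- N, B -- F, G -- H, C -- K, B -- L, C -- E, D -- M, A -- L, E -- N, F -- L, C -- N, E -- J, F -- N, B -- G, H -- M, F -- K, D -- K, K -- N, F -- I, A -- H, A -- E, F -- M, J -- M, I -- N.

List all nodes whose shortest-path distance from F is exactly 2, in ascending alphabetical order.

A, C, D, E, G, J

Level 0: F
Level 1: B, H, I, K, L, M, N
Level 2: A, C, D, E, G, J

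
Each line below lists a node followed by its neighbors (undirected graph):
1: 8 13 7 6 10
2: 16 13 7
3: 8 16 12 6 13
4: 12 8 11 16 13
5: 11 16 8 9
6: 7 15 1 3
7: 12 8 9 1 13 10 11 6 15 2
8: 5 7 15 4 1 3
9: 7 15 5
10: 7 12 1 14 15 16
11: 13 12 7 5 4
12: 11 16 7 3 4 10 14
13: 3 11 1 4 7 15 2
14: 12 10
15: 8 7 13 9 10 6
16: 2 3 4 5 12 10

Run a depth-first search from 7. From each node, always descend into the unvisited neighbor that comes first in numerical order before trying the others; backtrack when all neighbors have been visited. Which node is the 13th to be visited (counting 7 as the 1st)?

Visit 7
7 → 1
1 → 6
6 → 3
3 → 8
8 → 4
4 → 11
11 → 5
5 → 9
9 → 15
15 → 10
10 → 12
12 → 14
12 → 16
16 → 2
2 → 13

Visit order: 7, 1, 6, 3, 8, 4, 11, 5, 9, 15, 10, 12, 14, 16, 2, 13

14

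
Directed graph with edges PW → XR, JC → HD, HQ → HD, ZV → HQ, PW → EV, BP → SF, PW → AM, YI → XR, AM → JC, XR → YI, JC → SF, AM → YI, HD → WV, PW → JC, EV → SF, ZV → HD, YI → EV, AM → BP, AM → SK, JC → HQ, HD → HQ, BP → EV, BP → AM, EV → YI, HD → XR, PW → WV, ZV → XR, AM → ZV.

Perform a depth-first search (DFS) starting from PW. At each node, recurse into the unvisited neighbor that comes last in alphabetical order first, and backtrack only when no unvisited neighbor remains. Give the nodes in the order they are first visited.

Visit PW
PW → XR
XR → YI
YI → EV
EV → SF
PW → WV
PW → JC
JC → HQ
HQ → HD
PW → AM
AM → ZV
AM → SK
AM → BP

PW -> XR -> YI -> EV -> SF -> WV -> JC -> HQ -> HD -> AM -> ZV -> SK -> BP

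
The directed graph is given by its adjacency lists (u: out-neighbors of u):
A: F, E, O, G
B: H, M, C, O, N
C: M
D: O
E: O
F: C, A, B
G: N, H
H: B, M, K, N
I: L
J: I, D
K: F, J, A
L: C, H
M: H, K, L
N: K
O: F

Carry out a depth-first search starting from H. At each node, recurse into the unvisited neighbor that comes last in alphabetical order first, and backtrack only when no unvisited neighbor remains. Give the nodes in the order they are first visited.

H, N, K, J, I, L, C, M, D, O, F, B, A, G, E

Visit H
H → N
N → K
K → J
J → I
I → L
L → C
C → M
J → D
D → O
O → F
F → B
F → A
A → G
A → E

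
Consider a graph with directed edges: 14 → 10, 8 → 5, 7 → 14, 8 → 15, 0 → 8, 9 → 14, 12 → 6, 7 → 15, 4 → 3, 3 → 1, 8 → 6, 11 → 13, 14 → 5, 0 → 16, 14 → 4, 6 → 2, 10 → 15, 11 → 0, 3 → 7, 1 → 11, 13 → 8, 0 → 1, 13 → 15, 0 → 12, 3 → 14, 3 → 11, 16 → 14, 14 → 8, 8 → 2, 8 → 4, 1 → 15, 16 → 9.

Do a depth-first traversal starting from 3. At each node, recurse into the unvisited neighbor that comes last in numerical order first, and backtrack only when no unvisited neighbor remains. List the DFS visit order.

Visit 3
3 → 14
14 → 10
10 → 15
14 → 8
8 → 6
6 → 2
8 → 5
8 → 4
3 → 11
11 → 13
11 → 0
0 → 16
16 → 9
0 → 12
0 → 1
3 → 7

3 14 10 15 8 6 2 5 4 11 13 0 16 9 12 1 7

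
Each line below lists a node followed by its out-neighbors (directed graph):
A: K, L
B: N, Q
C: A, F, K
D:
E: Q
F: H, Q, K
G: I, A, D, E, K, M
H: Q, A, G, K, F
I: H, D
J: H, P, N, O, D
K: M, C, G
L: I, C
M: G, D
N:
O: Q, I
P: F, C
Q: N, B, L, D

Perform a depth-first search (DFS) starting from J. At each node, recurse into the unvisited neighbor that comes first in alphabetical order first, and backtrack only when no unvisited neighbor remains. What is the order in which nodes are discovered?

Visit J
J → D
J → H
H → A
A → K
K → C
C → F
F → Q
Q → B
B → N
Q → L
L → I
K → G
G → E
G → M
J → O
J → P

J, D, H, A, K, C, F, Q, B, N, L, I, G, E, M, O, P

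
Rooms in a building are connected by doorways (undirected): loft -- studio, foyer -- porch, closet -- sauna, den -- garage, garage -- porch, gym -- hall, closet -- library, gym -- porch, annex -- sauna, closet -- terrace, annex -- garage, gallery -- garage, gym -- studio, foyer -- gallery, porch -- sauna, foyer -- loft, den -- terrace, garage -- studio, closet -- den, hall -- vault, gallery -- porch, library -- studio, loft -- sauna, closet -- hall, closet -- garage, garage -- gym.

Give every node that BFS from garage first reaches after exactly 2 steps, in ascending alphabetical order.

Level 0: garage
Level 1: annex, closet, den, gallery, gym, porch, studio
Level 2: foyer, hall, library, loft, sauna, terrace
Level 3: vault

foyer, hall, library, loft, sauna, terrace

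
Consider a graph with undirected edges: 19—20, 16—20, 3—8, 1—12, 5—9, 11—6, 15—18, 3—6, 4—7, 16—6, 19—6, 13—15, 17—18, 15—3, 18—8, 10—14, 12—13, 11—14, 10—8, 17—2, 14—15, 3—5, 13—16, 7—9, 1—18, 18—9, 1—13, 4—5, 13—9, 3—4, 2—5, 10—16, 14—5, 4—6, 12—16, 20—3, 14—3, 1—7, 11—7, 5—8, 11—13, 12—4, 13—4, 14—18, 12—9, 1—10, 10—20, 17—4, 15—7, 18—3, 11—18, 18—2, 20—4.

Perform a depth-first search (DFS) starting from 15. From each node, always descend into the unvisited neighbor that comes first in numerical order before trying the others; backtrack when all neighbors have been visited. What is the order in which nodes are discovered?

15, 3, 4, 5, 2, 17, 18, 1, 7, 9, 12, 13, 11, 6, 16, 10, 8, 14, 20, 19

Visit 15
15 → 3
3 → 4
4 → 5
5 → 2
2 → 17
17 → 18
18 → 1
1 → 7
7 → 9
9 → 12
12 → 13
13 → 11
11 → 6
6 → 16
16 → 10
10 → 8
10 → 14
10 → 20
20 → 19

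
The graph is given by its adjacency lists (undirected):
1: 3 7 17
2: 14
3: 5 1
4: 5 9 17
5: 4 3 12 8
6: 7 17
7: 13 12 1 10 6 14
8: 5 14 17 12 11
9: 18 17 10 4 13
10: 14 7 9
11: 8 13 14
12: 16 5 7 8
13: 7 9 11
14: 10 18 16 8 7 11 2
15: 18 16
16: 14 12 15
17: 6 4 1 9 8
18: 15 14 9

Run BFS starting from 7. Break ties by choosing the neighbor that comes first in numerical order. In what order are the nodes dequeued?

7 → 1 → 6 → 10 → 12 → 13 → 14 → 3 → 17 → 9 → 5 → 8 → 16 → 11 → 2 → 18 → 4 → 15

Visit 7; enqueue 1, 6, 10, 12, 13, 14 → queue [1, 6, 10, 12, 13, 14]
Visit 1; enqueue 3, 17 → queue [6, 10, 12, 13, 14, 3, 17]
Visit 6 → queue [10, 12, 13, 14, 3, 17]
Visit 10; enqueue 9 → queue [12, 13, 14, 3, 17, 9]
Visit 12; enqueue 5, 8, 16 → queue [13, 14, 3, 17, 9, 5, 8, 16]
Visit 13; enqueue 11 → queue [14, 3, 17, 9, 5, 8, 16, 11]
Visit 14; enqueue 2, 18 → queue [3, 17, 9, 5, 8, 16, 11, 2, 18]
Visit 3 → queue [17, 9, 5, 8, 16, 11, 2, 18]
Visit 17; enqueue 4 → queue [9, 5, 8, 16, 11, 2, 18, 4]
Visit 9 → queue [5, 8, 16, 11, 2, 18, 4]
Visit 5 → queue [8, 16, 11, 2, 18, 4]
Visit 8 → queue [16, 11, 2, 18, 4]
Visit 16; enqueue 15 → queue [11, 2, 18, 4, 15]
Visit 11 → queue [2, 18, 4, 15]
Visit 2 → queue [18, 4, 15]
Visit 18 → queue [4, 15]
Visit 4 → queue [15]
Visit 15 → queue []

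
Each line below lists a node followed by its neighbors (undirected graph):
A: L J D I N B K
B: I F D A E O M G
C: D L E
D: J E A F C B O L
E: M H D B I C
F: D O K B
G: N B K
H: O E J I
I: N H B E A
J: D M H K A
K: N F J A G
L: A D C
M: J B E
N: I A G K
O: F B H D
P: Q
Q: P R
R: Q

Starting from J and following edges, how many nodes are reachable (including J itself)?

15

BFS from J visits: J, D, M, H, K, A, E, F, C, B, O, L, I, N, G
Reachable nodes: 15 of 18 total.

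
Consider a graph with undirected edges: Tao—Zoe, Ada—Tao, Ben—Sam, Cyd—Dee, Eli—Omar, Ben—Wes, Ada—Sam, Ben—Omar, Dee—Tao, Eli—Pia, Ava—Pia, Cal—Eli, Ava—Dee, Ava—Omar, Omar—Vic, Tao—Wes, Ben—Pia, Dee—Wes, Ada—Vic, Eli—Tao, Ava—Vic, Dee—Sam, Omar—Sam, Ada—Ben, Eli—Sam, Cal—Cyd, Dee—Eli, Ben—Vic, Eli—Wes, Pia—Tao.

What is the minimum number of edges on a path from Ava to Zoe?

Level 0: Ava
Level 1: Dee, Omar, Pia, Vic
Level 2: Ada, Ben, Cyd, Eli, Sam, Tao, Wes
Level 3: Cal, Zoe
Zoe first appears at level 3.

3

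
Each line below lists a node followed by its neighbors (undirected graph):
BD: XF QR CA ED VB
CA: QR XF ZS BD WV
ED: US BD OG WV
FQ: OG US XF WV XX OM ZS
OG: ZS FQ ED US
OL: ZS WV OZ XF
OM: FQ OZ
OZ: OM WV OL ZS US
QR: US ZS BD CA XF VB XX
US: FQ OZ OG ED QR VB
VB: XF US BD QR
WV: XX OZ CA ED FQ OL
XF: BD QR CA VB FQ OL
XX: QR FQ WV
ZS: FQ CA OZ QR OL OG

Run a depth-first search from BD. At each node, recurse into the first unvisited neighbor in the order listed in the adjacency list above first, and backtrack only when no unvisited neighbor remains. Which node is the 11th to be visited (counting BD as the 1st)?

OZ

Visit BD
BD → XF
XF → QR
QR → US
US → FQ
FQ → OG
OG → ZS
ZS → CA
CA → WV
WV → XX
WV → OZ
OZ → OM
OZ → OL
WV → ED
US → VB

Visit order: BD, XF, QR, US, FQ, OG, ZS, CA, WV, XX, OZ, OM, OL, ED, VB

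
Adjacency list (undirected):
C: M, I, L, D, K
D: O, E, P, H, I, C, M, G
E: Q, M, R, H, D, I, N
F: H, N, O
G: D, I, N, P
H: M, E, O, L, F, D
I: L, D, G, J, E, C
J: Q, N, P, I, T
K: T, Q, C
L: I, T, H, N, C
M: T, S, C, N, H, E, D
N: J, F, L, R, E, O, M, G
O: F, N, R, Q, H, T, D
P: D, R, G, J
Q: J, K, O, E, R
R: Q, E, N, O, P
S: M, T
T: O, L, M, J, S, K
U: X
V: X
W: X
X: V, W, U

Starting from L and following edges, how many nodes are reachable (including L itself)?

18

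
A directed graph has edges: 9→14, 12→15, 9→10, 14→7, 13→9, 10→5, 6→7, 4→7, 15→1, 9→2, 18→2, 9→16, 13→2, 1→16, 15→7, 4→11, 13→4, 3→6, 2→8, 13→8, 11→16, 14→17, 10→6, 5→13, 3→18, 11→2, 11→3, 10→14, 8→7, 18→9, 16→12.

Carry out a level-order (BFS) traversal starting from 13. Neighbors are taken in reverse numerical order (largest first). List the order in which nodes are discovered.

Visit 13; enqueue 9, 8, 4, 2 → queue [9, 8, 4, 2]
Visit 9; enqueue 16, 14, 10 → queue [8, 4, 2, 16, 14, 10]
Visit 8; enqueue 7 → queue [4, 2, 16, 14, 10, 7]
Visit 4; enqueue 11 → queue [2, 16, 14, 10, 7, 11]
Visit 2 → queue [16, 14, 10, 7, 11]
Visit 16; enqueue 12 → queue [14, 10, 7, 11, 12]
Visit 14; enqueue 17 → queue [10, 7, 11, 12, 17]
Visit 10; enqueue 6, 5 → queue [7, 11, 12, 17, 6, 5]
Visit 7 → queue [11, 12, 17, 6, 5]
Visit 11; enqueue 3 → queue [12, 17, 6, 5, 3]
Visit 12; enqueue 15 → queue [17, 6, 5, 3, 15]
Visit 17 → queue [6, 5, 3, 15]
Visit 6 → queue [5, 3, 15]
Visit 5 → queue [3, 15]
Visit 3; enqueue 18 → queue [15, 18]
Visit 15; enqueue 1 → queue [18, 1]
Visit 18 → queue [1]
Visit 1 → queue []

13 -> 9 -> 8 -> 4 -> 2 -> 16 -> 14 -> 10 -> 7 -> 11 -> 12 -> 17 -> 6 -> 5 -> 3 -> 15 -> 18 -> 1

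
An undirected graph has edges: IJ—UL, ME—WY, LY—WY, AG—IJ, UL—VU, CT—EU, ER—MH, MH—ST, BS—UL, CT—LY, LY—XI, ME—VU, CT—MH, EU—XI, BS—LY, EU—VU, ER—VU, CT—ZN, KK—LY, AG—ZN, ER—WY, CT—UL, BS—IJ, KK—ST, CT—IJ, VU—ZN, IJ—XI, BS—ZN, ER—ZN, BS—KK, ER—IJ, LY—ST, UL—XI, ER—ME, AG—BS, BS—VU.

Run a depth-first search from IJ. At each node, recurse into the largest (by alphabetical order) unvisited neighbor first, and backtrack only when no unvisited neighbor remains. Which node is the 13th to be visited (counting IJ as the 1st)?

Visit IJ
IJ → XI
XI → UL
UL → VU
VU → ZN
ZN → ER
ER → WY
WY → ME
WY → LY
LY → ST
ST → MH
MH → CT
CT → EU
ST → KK
KK → BS
BS → AG

Visit order: IJ, XI, UL, VU, ZN, ER, WY, ME, LY, ST, MH, CT, EU, KK, BS, AG

EU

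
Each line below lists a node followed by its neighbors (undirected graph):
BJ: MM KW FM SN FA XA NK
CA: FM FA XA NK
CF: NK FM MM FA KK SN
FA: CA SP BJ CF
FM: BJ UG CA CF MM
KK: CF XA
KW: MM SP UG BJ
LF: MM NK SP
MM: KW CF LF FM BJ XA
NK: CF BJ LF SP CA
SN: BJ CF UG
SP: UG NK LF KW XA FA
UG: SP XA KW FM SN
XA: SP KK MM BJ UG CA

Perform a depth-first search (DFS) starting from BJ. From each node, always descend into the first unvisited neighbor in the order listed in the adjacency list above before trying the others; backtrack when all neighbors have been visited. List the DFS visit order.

Visit BJ
BJ → MM
MM → KW
KW → SP
SP → UG
UG → XA
XA → KK
KK → CF
CF → NK
NK → LF
NK → CA
CA → FM
CA → FA
CF → SN

BJ → MM → KW → SP → UG → XA → KK → CF → NK → LF → CA → FM → FA → SN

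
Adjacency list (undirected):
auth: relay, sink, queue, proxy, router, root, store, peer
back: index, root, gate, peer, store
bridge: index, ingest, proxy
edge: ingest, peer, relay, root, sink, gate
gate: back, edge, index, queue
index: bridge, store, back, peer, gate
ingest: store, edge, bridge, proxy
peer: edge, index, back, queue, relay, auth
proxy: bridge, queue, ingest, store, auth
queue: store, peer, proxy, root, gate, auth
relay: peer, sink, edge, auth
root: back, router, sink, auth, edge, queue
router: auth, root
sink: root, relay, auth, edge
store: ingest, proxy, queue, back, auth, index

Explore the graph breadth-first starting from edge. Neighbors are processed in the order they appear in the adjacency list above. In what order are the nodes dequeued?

edge → ingest → peer → relay → root → sink → gate → store → bridge → proxy → index → back → queue → auth → router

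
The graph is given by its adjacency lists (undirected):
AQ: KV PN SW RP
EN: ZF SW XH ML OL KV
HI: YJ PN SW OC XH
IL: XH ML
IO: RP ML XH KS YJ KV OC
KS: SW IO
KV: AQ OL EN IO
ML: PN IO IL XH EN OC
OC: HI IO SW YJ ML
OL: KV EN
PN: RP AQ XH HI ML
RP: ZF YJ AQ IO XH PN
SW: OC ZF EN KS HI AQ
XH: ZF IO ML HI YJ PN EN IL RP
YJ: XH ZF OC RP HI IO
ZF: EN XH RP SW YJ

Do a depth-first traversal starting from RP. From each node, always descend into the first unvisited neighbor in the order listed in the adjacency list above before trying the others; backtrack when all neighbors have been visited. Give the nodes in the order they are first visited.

Visit RP
RP → ZF
ZF → EN
EN → SW
SW → OC
OC → HI
HI → YJ
YJ → XH
XH → IO
IO → ML
ML → PN
PN → AQ
AQ → KV
KV → OL
ML → IL
IO → KS

RP ZF EN SW OC HI YJ XH IO ML PN AQ KV OL IL KS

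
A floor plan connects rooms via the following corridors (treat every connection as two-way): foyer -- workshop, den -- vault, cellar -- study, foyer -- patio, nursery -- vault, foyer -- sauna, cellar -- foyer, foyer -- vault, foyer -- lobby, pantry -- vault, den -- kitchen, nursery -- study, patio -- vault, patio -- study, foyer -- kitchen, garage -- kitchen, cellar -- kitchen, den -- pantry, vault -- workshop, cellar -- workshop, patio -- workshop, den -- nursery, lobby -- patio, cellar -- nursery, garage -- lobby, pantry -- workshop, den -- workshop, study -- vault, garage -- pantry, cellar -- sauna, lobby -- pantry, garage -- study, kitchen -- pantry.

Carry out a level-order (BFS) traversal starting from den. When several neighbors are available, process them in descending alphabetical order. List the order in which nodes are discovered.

Visit den; enqueue workshop, vault, pantry, nursery, kitchen → queue [workshop, vault, pantry, nursery, kitchen]
Visit workshop; enqueue patio, foyer, cellar → queue [vault, pantry, nursery, kitchen, patio, foyer, cellar]
Visit vault; enqueue study → queue [pantry, nursery, kitchen, patio, foyer, cellar, study]
Visit pantry; enqueue lobby, garage → queue [nursery, kitchen, patio, foyer, cellar, study, lobby, garage]
Visit nursery → queue [kitchen, patio, foyer, cellar, study, lobby, garage]
Visit kitchen → queue [patio, foyer, cellar, study, lobby, garage]
Visit patio → queue [foyer, cellar, study, lobby, garage]
Visit foyer; enqueue sauna → queue [cellar, study, lobby, garage, sauna]
Visit cellar → queue [study, lobby, garage, sauna]
Visit study → queue [lobby, garage, sauna]
Visit lobby → queue [garage, sauna]
Visit garage → queue [sauna]
Visit sauna → queue []

den, workshop, vault, pantry, nursery, kitchen, patio, foyer, cellar, study, lobby, garage, sauna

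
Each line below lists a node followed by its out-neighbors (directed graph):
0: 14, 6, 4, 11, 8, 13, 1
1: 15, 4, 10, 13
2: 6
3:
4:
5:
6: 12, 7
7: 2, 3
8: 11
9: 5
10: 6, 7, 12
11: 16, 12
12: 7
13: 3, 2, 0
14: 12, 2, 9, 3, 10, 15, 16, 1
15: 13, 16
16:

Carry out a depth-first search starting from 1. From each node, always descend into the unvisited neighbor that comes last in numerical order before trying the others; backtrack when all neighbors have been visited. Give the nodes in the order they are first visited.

Visit 1
1 → 15
15 → 16
15 → 13
13 → 3
13 → 2
2 → 6
6 → 12
12 → 7
13 → 0
0 → 14
14 → 10
14 → 9
9 → 5
0 → 11
0 → 8
0 → 4

1 → 15 → 16 → 13 → 3 → 2 → 6 → 12 → 7 → 0 → 14 → 10 → 9 → 5 → 11 → 8 → 4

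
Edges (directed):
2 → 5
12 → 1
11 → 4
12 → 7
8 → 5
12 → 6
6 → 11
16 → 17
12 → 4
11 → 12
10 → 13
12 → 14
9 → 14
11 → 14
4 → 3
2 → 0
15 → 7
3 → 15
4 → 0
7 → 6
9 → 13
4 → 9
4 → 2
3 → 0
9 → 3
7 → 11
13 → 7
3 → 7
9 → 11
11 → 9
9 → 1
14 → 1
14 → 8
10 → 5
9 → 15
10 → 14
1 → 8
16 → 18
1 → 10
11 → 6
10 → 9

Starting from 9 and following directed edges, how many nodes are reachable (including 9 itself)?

BFS from 9 visits: 9, 1, 3, 11, 13, 14, 15, 8, 10, 0, 7, 4, 6, 12, 5, 2
Reachable nodes: 16 of 19 total.

16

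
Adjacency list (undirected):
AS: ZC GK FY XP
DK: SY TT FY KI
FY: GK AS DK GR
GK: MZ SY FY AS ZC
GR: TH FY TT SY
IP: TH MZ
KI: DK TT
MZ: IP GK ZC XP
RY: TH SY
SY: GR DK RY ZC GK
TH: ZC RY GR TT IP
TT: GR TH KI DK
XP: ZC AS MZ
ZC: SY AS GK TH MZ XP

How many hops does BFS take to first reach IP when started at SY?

Level 0: SY
Level 1: DK, GK, GR, RY, ZC
Level 2: AS, FY, KI, MZ, TH, TT, XP
Level 3: IP
IP first appears at level 3.

3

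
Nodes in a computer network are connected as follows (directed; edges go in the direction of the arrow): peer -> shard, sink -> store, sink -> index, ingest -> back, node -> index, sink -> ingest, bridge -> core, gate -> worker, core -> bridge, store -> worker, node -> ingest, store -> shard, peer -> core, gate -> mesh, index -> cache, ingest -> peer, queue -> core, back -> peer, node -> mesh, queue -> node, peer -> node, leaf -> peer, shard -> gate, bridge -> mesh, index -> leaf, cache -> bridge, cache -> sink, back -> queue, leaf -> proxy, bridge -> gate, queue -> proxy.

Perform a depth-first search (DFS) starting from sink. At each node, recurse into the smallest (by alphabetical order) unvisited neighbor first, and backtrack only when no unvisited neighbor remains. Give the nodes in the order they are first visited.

sink index cache bridge core gate mesh worker leaf peer node ingest back queue proxy shard store

Visit sink
sink → index
index → cache
cache → bridge
bridge → core
bridge → gate
gate → mesh
gate → worker
index → leaf
leaf → peer
peer → node
node → ingest
ingest → back
back → queue
queue → proxy
peer → shard
sink → store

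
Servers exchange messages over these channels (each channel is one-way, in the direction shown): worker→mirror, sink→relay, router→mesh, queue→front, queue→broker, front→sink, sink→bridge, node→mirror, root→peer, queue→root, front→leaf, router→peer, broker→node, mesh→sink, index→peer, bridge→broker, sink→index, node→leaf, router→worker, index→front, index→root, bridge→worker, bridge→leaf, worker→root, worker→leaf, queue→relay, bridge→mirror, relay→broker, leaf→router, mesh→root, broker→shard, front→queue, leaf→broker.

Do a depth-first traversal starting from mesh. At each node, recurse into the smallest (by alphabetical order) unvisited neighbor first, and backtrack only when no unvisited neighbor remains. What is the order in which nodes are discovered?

mesh, root, peer, sink, bridge, broker, node, leaf, router, worker, mirror, shard, index, front, queue, relay

Visit mesh
mesh → root
root → peer
mesh → sink
sink → bridge
bridge → broker
broker → node
node → leaf
leaf → router
router → worker
worker → mirror
broker → shard
sink → index
index → front
front → queue
queue → relay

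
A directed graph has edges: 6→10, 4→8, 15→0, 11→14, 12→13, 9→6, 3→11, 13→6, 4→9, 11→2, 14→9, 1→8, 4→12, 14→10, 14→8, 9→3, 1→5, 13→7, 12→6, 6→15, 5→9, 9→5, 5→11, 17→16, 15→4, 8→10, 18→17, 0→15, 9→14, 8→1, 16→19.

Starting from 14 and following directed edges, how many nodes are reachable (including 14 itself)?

16

BFS from 14 visits: 14, 8, 9, 10, 1, 3, 5, 6, 11, 15, 2, 0, 4, 12, 13, 7
Reachable nodes: 16 of 20 total.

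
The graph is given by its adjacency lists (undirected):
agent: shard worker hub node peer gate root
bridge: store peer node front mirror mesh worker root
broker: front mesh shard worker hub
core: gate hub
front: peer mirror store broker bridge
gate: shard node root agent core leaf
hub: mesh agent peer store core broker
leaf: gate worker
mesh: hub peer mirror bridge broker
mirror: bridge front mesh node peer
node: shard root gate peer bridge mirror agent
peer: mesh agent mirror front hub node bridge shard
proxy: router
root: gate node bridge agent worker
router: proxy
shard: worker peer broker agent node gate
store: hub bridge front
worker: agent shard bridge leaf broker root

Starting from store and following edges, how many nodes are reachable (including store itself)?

BFS from store visits: store, hub, bridge, front, mesh, agent, peer, core, broker, node, mirror, worker, root, shard, gate, leaf
Reachable nodes: 16 of 18 total.

16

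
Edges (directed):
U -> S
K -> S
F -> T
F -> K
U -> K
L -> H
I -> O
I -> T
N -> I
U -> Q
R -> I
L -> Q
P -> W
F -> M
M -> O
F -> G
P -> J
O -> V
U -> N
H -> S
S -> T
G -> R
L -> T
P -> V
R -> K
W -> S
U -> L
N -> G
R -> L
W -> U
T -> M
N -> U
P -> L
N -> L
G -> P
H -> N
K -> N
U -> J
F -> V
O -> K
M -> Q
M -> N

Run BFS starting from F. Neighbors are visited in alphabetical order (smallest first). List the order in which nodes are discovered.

Visit F; enqueue G, K, M, T, V → queue [G, K, M, T, V]
Visit G; enqueue P, R → queue [K, M, T, V, P, R]
Visit K; enqueue N, S → queue [M, T, V, P, R, N, S]
Visit M; enqueue O, Q → queue [T, V, P, R, N, S, O, Q]
Visit T → queue [V, P, R, N, S, O, Q]
Visit V → queue [P, R, N, S, O, Q]
Visit P; enqueue J, L, W → queue [R, N, S, O, Q, J, L, W]
Visit R; enqueue I → queue [N, S, O, Q, J, L, W, I]
Visit N; enqueue U → queue [S, O, Q, J, L, W, I, U]
Visit S → queue [O, Q, J, L, W, I, U]
Visit O → queue [Q, J, L, W, I, U]
Visit Q → queue [J, L, W, I, U]
Visit J → queue [L, W, I, U]
Visit L; enqueue H → queue [W, I, U, H]
Visit W → queue [I, U, H]
Visit I → queue [U, H]
Visit U → queue [H]
Visit H → queue []

F → G → K → M → T → V → P → R → N → S → O → Q → J → L → W → I → U → H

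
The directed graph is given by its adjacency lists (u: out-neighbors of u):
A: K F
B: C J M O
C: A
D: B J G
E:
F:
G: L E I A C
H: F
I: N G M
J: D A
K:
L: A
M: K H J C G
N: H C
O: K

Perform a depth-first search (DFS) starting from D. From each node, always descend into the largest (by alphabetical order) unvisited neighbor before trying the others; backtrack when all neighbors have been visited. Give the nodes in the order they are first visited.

D J A K F G L I N H C M E B O

Visit D
D → J
J → A
A → K
A → F
D → G
G → L
G → I
I → N
N → H
N → C
I → M
G → E
D → B
B → O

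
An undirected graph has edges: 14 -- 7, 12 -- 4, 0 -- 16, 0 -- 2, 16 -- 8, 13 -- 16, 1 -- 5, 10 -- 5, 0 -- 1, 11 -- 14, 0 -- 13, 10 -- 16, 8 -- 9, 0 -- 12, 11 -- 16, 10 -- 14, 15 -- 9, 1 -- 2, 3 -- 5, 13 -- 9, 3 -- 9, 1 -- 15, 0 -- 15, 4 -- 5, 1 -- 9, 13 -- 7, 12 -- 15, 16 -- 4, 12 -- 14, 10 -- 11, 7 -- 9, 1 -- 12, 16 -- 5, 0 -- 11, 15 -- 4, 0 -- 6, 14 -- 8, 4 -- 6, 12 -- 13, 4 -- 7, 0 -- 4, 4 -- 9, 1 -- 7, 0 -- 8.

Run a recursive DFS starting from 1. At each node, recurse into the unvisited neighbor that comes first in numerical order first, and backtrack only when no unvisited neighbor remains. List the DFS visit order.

1 0 2 4 5 3 9 7 13 12 14 8 16 10 11 15 6

Visit 1
1 → 0
0 → 2
0 → 4
4 → 5
5 → 3
3 → 9
9 → 7
7 → 13
13 → 12
12 → 14
14 → 8
8 → 16
16 → 10
10 → 11
12 → 15
4 → 6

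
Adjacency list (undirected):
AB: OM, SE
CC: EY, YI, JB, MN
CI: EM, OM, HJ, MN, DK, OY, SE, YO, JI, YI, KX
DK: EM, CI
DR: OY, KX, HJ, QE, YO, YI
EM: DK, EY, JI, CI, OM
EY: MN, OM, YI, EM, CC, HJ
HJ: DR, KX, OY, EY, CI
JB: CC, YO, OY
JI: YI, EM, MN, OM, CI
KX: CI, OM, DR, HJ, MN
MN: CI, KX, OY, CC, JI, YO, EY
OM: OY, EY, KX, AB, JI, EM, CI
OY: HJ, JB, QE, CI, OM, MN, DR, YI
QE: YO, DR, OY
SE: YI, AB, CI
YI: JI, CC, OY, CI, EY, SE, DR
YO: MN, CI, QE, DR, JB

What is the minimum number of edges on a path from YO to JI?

2

Level 0: YO
Level 1: CI, DR, JB, MN, QE
Level 2: CC, DK, EM, EY, HJ, JI, KX, OM, OY, SE, YI
Level 3: AB
JI first appears at level 2.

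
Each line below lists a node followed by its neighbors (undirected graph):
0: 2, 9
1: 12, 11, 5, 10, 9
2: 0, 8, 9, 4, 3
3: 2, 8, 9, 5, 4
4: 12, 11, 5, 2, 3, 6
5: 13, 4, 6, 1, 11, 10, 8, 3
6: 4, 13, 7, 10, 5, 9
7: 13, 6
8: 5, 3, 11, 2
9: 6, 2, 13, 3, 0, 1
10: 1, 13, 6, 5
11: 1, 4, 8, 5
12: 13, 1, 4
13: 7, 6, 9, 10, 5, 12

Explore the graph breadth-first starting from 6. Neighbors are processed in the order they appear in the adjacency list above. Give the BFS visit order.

6 -> 4 -> 13 -> 7 -> 10 -> 5 -> 9 -> 12 -> 11 -> 2 -> 3 -> 1 -> 8 -> 0

Visit 6; enqueue 4, 13, 7, 10, 5, 9 → queue [4, 13, 7, 10, 5, 9]
Visit 4; enqueue 12, 11, 2, 3 → queue [13, 7, 10, 5, 9, 12, 11, 2, 3]
Visit 13 → queue [7, 10, 5, 9, 12, 11, 2, 3]
Visit 7 → queue [10, 5, 9, 12, 11, 2, 3]
Visit 10; enqueue 1 → queue [5, 9, 12, 11, 2, 3, 1]
Visit 5; enqueue 8 → queue [9, 12, 11, 2, 3, 1, 8]
Visit 9; enqueue 0 → queue [12, 11, 2, 3, 1, 8, 0]
Visit 12 → queue [11, 2, 3, 1, 8, 0]
Visit 11 → queue [2, 3, 1, 8, 0]
Visit 2 → queue [3, 1, 8, 0]
Visit 3 → queue [1, 8, 0]
Visit 1 → queue [8, 0]
Visit 8 → queue [0]
Visit 0 → queue []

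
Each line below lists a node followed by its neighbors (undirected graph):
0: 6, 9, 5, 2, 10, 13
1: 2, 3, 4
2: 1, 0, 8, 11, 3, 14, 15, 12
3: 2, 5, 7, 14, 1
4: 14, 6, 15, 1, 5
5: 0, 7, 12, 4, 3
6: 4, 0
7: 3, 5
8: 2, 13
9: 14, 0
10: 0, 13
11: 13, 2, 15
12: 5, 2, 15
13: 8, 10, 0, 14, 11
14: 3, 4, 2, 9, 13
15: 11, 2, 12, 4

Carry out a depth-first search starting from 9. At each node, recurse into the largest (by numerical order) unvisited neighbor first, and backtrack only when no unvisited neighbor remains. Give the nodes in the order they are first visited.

9, 14, 13, 11, 15, 12, 5, 7, 3, 2, 8, 1, 4, 6, 0, 10

Visit 9
9 → 14
14 → 13
13 → 11
11 → 15
15 → 12
12 → 5
5 → 7
7 → 3
3 → 2
2 → 8
2 → 1
1 → 4
4 → 6
6 → 0
0 → 10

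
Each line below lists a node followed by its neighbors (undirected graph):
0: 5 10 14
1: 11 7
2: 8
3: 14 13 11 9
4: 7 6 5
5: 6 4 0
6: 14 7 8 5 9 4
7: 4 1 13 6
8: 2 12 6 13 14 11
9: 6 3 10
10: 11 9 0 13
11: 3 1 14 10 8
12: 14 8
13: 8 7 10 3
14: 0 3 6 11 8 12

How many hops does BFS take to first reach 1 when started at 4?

2

Level 0: 4
Level 1: 5, 6, 7
Level 2: 0, 1, 8, 9, 13, 14
Level 3: 2, 3, 10, 11, 12
1 first appears at level 2.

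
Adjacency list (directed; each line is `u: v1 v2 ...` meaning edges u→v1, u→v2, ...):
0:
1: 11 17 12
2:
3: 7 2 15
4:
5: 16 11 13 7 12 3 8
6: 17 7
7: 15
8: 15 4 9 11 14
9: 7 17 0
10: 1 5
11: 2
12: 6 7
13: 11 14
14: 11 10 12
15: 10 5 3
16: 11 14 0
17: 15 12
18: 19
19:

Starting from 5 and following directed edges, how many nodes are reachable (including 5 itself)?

18

BFS from 5 visits: 5, 3, 7, 8, 11, 12, 13, 16, 2, 15, 4, 9, 14, 6, 0, 10, 17, 1
Reachable nodes: 18 of 20 total.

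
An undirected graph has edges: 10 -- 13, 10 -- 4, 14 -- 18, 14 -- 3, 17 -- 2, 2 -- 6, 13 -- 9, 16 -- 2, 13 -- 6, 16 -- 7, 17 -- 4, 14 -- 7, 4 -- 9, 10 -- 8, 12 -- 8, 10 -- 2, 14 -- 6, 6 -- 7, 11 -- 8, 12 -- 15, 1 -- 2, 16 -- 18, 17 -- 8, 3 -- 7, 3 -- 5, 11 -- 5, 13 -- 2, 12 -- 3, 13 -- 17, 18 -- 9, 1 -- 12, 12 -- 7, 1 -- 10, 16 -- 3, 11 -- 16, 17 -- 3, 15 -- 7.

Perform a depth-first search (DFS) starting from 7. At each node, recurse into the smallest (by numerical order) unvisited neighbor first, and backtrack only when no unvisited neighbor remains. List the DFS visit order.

7 -> 3 -> 5 -> 11 -> 8 -> 10 -> 1 -> 2 -> 6 -> 13 -> 9 -> 4 -> 17 -> 18 -> 14 -> 16 -> 12 -> 15

Visit 7
7 → 3
3 → 5
5 → 11
11 → 8
8 → 10
10 → 1
1 → 2
2 → 6
6 → 13
13 → 9
9 → 4
4 → 17
9 → 18
18 → 14
18 → 16
1 → 12
12 → 15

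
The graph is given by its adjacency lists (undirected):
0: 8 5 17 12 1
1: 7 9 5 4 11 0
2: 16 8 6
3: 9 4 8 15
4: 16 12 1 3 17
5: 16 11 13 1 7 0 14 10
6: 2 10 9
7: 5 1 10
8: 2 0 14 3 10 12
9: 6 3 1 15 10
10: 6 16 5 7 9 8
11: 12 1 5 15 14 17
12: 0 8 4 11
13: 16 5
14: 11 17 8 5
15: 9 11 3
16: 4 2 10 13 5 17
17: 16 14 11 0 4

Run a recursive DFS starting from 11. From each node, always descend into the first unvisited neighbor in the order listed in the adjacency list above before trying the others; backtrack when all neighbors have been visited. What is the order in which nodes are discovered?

Visit 11
11 → 12
12 → 0
0 → 8
8 → 2
2 → 16
16 → 4
4 → 1
1 → 7
7 → 5
5 → 13
5 → 14
14 → 17
5 → 10
10 → 6
6 → 9
9 → 3
3 → 15

11 12 0 8 2 16 4 1 7 5 13 14 17 10 6 9 3 15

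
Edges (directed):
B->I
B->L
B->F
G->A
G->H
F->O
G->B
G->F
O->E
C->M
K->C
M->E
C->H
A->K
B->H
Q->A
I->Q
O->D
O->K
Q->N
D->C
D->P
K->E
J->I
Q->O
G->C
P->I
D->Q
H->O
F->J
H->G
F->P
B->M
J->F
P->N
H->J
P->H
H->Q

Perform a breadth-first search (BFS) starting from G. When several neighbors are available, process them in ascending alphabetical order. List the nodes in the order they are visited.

G A B C F H K I L M J O P Q E D N

Visit G; enqueue A, B, C, F, H → queue [A, B, C, F, H]
Visit A; enqueue K → queue [B, C, F, H, K]
Visit B; enqueue I, L, M → queue [C, F, H, K, I, L, M]
Visit C → queue [F, H, K, I, L, M]
Visit F; enqueue J, O, P → queue [H, K, I, L, M, J, O, P]
Visit H; enqueue Q → queue [K, I, L, M, J, O, P, Q]
Visit K; enqueue E → queue [I, L, M, J, O, P, Q, E]
Visit I → queue [L, M, J, O, P, Q, E]
Visit L → queue [M, J, O, P, Q, E]
Visit M → queue [J, O, P, Q, E]
Visit J → queue [O, P, Q, E]
Visit O; enqueue D → queue [P, Q, E, D]
Visit P; enqueue N → queue [Q, E, D, N]
Visit Q → queue [E, D, N]
Visit E → queue [D, N]
Visit D → queue [N]
Visit N → queue []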